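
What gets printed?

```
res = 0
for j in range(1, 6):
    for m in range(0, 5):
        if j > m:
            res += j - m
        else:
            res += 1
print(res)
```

45

j=1,m=0: 1>0, res = 0+1 = 1
j=1,m=1: not 1>1, res = 1+1 = 2
j=1,m=2: not 1>2, res = 2+1 = 3
j=1,m=3: not 1>3, res = 3+1 = 4
j=1,m=4: not 1>4, res = 4+1 = 5
j=2,m=0: 2>0, res = 5+2 = 7
j=2,m=1: 2>1, res = 7+1 = 8
j=2,m=2: not 2>2, res = 8+1 = 9
j=2,m=3: not 2>3, res = 9+1 = 10
j=2,m=4: not 2>4, res = 10+1 = 11
j=3,m=0: 3>0, res = 11+3 = 14
j=3,m=1: 3>1, res = 14+2 = 16
j=3,m=2: 3>2, res = 16+1 = 17
j=3,m=3: not 3>3, res = 17+1 = 18
j=3,m=4: not 3>4, res = 18+1 = 19
j=4,m=0: 4>0, res = 19+4 = 23
j=4,m=1: 4>1, res = 23+3 = 26
j=4,m=2: 4>2, res = 26+2 = 28
j=4,m=3: 4>3, res = 28+1 = 29
j=4,m=4: not 4>4, res = 29+1 = 30
j=5,m=0: 5>0, res = 30+5 = 35
j=5,m=1: 5>1, res = 35+4 = 39
j=5,m=2: 5>2, res = 39+3 = 42
j=5,m=3: 5>3, res = 42+2 = 44
j=5,m=4: 5>4, res = 44+1 = 45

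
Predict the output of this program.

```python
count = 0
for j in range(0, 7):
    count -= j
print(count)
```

-21

j=0: count = 0-0 = 0
j=1: count = 0-1 = -1
j=2: count = (-1)-2 = -3
j=3: count = (-3)-3 = -6
j=4: count = (-6)-4 = -10
j=5: count = (-10)-5 = -15
j=6: count = (-15)-6 = -21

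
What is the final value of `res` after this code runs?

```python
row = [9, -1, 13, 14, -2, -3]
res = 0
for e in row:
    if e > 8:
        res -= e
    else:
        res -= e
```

-30

e=9: >8, res = 0-9 = -9
e=-1: not >8, res = (-9)-(-1) = -8
e=13: >8, res = (-8)-13 = -21
e=14: >8, res = (-21)-14 = -35
e=-2: not >8, res = (-35)-(-2) = -33
e=-3: not >8, res = (-33)-(-3) = -30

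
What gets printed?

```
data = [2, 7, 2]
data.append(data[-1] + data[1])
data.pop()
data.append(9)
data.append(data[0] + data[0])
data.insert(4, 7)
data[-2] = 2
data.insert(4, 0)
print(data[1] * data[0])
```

append data[-1]+data[1] = 2+7 = 9 → [2, 7, 2, 9]
pop() removes 9 → [2, 7, 2]
append 9 → [2, 7, 2, 9]
append data[0]+data[0] = 2+2 = 4 → [2, 7, 2, 9, 4]
insert 7 at 4 → [2, 7, 2, 9, 7, 4]
data[-2] = 2 → [2, 7, 2, 9, 2, 4]
insert 0 at 4 → [2, 7, 2, 9, 0, 2, 4]
data[1]*data[0] = 7*2 = 14

14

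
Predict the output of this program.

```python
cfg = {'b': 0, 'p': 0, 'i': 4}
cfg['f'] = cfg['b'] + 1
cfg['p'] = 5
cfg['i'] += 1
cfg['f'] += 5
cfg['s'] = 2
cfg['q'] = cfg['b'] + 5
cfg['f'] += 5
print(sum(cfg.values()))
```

28

cfg['f'] = cfg['b']+1 = 1 → {'b': 0, 'p': 0, 'i': 4, 'f': 1}
cfg['p'] = 5 → {'b': 0, 'p': 5, 'i': 4, 'f': 1}
cfg['i'] = 4+1 = 5 → {'b': 0, 'p': 5, 'i': 5, 'f': 1}
cfg['f'] = 1+5 = 6 → {'b': 0, 'p': 5, 'i': 5, 'f': 6}
cfg['s'] = 2 → {'b': 0, 'p': 5, 'i': 5, 'f': 6, 's': 2}
cfg['q'] = cfg['b']+5 = 5 → {'b': 0, 'p': 5, 'i': 5, 'f': 6, 's': 2, 'q': 5}
cfg['f'] = 6+5 = 11 → {'b': 0, 'p': 5, 'i': 5, 'f': 11, 's': 2, 'q': 5}
sum of values = 28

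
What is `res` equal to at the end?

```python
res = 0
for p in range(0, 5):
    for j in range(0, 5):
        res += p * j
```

100

p=0,j=0: res = 0+0 = 0
p=0,j=1: res = 0+0 = 0
p=0,j=2: res = 0+0 = 0
p=0,j=3: res = 0+0 = 0
p=0,j=4: res = 0+0 = 0
p=1,j=0: res = 0+0 = 0
p=1,j=1: res = 0+1 = 1
p=1,j=2: res = 1+2 = 3
p=1,j=3: res = 3+3 = 6
p=1,j=4: res = 6+4 = 10
p=2,j=0: res = 10+0 = 10
p=2,j=1: res = 10+2 = 12
p=2,j=2: res = 12+4 = 16
p=2,j=3: res = 16+6 = 22
p=2,j=4: res = 22+8 = 30
p=3,j=0: res = 30+0 = 30
p=3,j=1: res = 30+3 = 33
p=3,j=2: res = 33+6 = 39
p=3,j=3: res = 39+9 = 48
p=3,j=4: res = 48+12 = 60
p=4,j=0: res = 60+0 = 60
p=4,j=1: res = 60+4 = 64
p=4,j=2: res = 64+8 = 72
p=4,j=3: res = 72+12 = 84
p=4,j=4: res = 84+16 = 100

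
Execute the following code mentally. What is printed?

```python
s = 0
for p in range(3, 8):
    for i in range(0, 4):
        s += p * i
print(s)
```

p=3,i=0: s = 0+0 = 0
p=3,i=1: s = 0+3 = 3
p=3,i=2: s = 3+6 = 9
p=3,i=3: s = 9+9 = 18
p=4,i=0: s = 18+0 = 18
p=4,i=1: s = 18+4 = 22
p=4,i=2: s = 22+8 = 30
p=4,i=3: s = 30+12 = 42
p=5,i=0: s = 42+0 = 42
p=5,i=1: s = 42+5 = 47
p=5,i=2: s = 47+10 = 57
p=5,i=3: s = 57+15 = 72
p=6,i=0: s = 72+0 = 72
p=6,i=1: s = 72+6 = 78
p=6,i=2: s = 78+12 = 90
p=6,i=3: s = 90+18 = 108
p=7,i=0: s = 108+0 = 108
p=7,i=1: s = 108+7 = 115
p=7,i=2: s = 115+14 = 129
p=7,i=3: s = 129+21 = 150

150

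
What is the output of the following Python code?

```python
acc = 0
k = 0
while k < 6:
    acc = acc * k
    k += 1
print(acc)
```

0

k=0: acc = 0*0 = 0
k=1: acc = 0*1 = 0
k=2: acc = 0*2 = 0
k=3: acc = 0*3 = 0
k=4: acc = 0*4 = 0
k=5: acc = 0*5 = 0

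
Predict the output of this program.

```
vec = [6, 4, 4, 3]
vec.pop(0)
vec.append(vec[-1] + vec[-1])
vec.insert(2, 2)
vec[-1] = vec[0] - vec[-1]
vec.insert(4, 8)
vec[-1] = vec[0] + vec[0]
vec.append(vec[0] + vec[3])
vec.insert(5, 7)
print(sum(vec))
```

pop(0) removes 6 → [4, 4, 3]
append vec[-1]+vec[-1] = 3+3 = 6 → [4, 4, 3, 6]
insert 2 at 2 → [4, 4, 2, 3, 6]
vec[-1] = vec[0]-vec[-1] = 4-6 = -2 → [4, 4, 2, 3, -2]
insert 8 at 4 → [4, 4, 2, 3, 8, -2]
vec[-1] = vec[0]+vec[0] = 4+4 = 8 → [4, 4, 2, 3, 8, 8]
append vec[0]+vec[3] = 4+3 = 7 → [4, 4, 2, 3, 8, 8, 7]
insert 7 at 5 → [4, 4, 2, 3, 8, 7, 8, 7]
sum = 43

43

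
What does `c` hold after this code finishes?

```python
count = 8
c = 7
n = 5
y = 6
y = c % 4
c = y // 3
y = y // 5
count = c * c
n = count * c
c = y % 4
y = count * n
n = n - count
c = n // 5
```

0

y = 7%4 = 3
c = 3//3 = 1
y = 3//5 = 0
count = 1*1 = 1
n = 1*1 = 1
c = 0%4 = 0
y = 1*1 = 1
n = 1-1 = 0
c = 0//5 = 0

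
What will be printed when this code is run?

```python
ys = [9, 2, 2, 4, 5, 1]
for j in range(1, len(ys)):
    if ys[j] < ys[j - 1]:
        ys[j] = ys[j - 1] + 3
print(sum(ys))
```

j=1: 2<9, ys[1] = 9+3 = 12 → [9, 12, 2, 4, 5, 1]
j=2: 2<12, ys[2] = 12+3 = 15 → [9, 12, 15, 4, 5, 1]
j=3: 4<15, ys[3] = 15+3 = 18 → [9, 12, 15, 18, 5, 1]
j=4: 5<18, ys[4] = 18+3 = 21 → [9, 12, 15, 18, 21, 1]
j=5: 1<21, ys[5] = 21+3 = 24 → [9, 12, 15, 18, 21, 24]
sum = 99

99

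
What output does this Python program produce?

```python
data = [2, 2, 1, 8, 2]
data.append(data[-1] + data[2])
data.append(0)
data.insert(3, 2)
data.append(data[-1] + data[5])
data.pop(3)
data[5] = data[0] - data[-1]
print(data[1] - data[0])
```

0

append data[-1]+data[2] = 2+1 = 3 → [2, 2, 1, 8, 2, 3]
append 0 → [2, 2, 1, 8, 2, 3, 0]
insert 2 at 3 → [2, 2, 1, 2, 8, 2, 3, 0]
append data[-1]+data[5] = 0+2 = 2 → [2, 2, 1, 2, 8, 2, 3, 0, 2]
pop(3) removes 2 → [2, 2, 1, 8, 2, 3, 0, 2]
data[5] = data[0]-data[-1] = 2-2 = 0 → [2, 2, 1, 8, 2, 0, 0, 2]
data[1]-data[0] = 2-2 = 0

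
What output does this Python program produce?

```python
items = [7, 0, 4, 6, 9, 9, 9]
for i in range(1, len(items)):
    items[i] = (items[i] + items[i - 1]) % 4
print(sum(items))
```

i=1: items[1] = (0+7)%4 = 3 → [7, 3, 4, 6, 9, 9, 9]
i=2: items[2] = (4+3)%4 = 3 → [7, 3, 3, 6, 9, 9, 9]
i=3: items[3] = (6+3)%4 = 1 → [7, 3, 3, 1, 9, 9, 9]
i=4: items[4] = (9+1)%4 = 2 → [7, 3, 3, 1, 2, 9, 9]
i=5: items[5] = (9+2)%4 = 3 → [7, 3, 3, 1, 2, 3, 9]
i=6: items[6] = (9+3)%4 = 0 → [7, 3, 3, 1, 2, 3, 0]
sum = 19

19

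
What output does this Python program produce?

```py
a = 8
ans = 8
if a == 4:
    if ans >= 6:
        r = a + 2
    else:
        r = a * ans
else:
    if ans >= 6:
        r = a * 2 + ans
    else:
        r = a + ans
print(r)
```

a=8, ans=8
a == 4 is False; ans >= 6 is True
→ r = a * 2 + ans = 24

24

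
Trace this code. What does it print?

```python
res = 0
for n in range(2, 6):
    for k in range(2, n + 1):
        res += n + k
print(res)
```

n=2,k=2: res = 0+4 = 4
n=3,k=2: res = 4+5 = 9
n=3,k=3: res = 9+6 = 15
n=4,k=2: res = 15+6 = 21
n=4,k=3: res = 21+7 = 28
n=4,k=4: res = 28+8 = 36
n=5,k=2: res = 36+7 = 43
n=5,k=3: res = 43+8 = 51
n=5,k=4: res = 51+9 = 60
n=5,k=5: res = 60+10 = 70

70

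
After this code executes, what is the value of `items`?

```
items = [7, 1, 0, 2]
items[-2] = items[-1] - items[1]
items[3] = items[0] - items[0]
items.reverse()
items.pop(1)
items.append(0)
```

[0, 1, 7, 0]

items[-2] = items[-1]-items[1] = 2-1 = 1 → [7, 1, 1, 2]
items[3] = items[0]-items[0] = 7-7 = 0 → [7, 1, 1, 0]
reverse → [0, 1, 1, 7]
pop(1) removes 1 → [0, 1, 7]
append 0 → [0, 1, 7, 0]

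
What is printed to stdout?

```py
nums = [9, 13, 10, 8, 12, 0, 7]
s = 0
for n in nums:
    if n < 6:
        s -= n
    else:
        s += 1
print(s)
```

6

n=9: not <6, s = 0+1 = 1
n=13: not <6, s = 1+1 = 2
n=10: not <6, s = 2+1 = 3
n=8: not <6, s = 3+1 = 4
n=12: not <6, s = 4+1 = 5
n=0: <6, s = 5-0 = 5
n=7: not <6, s = 5+1 = 6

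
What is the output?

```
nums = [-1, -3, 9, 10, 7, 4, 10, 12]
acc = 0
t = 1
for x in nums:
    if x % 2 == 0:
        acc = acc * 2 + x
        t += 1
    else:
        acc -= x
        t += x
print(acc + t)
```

x=-1: not even, acc = 0-(-1) = 1; t=0
x=-3: not even, acc = 1-(-3) = 4; t=-3
x=9: not even, acc = 4-9 = -5; t=6
x=10: even, acc = (-5)*2+10 = 0; t=7
x=7: not even, acc = 0-7 = -7; t=14
x=4: even, acc = (-7)*2+4 = -10; t=15
x=10: even, acc = (-10)*2+10 = -10; t=16
x=12: even, acc = (-10)*2+12 = -8; t=17
acc+t = (-8)+17 = 9

9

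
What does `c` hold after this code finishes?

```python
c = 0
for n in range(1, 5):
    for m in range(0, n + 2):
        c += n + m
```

n=1,m=0: c = 0+1 = 1
n=1,m=1: c = 1+2 = 3
n=1,m=2: c = 3+3 = 6
n=2,m=0: c = 6+2 = 8
n=2,m=1: c = 8+3 = 11
n=2,m=2: c = 11+4 = 15
n=2,m=3: c = 15+5 = 20
n=3,m=0: c = 20+3 = 23
n=3,m=1: c = 23+4 = 27
n=3,m=2: c = 27+5 = 32
n=3,m=3: c = 32+6 = 38
n=3,m=4: c = 38+7 = 45
n=4,m=0: c = 45+4 = 49
n=4,m=1: c = 49+5 = 54
n=4,m=2: c = 54+6 = 60
n=4,m=3: c = 60+7 = 67
n=4,m=4: c = 67+8 = 75
n=4,m=5: c = 75+9 = 84

84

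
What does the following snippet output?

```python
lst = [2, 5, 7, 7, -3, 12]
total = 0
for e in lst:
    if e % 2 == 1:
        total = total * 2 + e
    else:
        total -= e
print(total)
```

e=2: not odd, total = 0-2 = -2
e=5: odd, total = (-2)*2+5 = 1
e=7: odd, total = 1*2+7 = 9
e=7: odd, total = 9*2+7 = 25
e=-3: odd, total = 25*2+(-3) = 47
e=12: not odd, total = 47-12 = 35

35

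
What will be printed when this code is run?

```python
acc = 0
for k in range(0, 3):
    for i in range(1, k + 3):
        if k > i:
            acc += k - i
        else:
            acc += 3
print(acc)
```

25

k=0,i=1: not 0>1, acc = 0+3 = 3
k=0,i=2: not 0>2, acc = 3+3 = 6
k=1,i=1: not 1>1, acc = 6+3 = 9
k=1,i=2: not 1>2, acc = 9+3 = 12
k=1,i=3: not 1>3, acc = 12+3 = 15
k=2,i=1: 2>1, acc = 15+1 = 16
k=2,i=2: not 2>2, acc = 16+3 = 19
k=2,i=3: not 2>3, acc = 19+3 = 22
k=2,i=4: not 2>4, acc = 22+3 = 25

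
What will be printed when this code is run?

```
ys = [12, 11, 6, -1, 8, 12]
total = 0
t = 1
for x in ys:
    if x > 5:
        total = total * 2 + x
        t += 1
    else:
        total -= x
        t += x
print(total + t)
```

341

x=12: >5, total = 0*2+12 = 12; t=2
x=11: >5, total = 12*2+11 = 35; t=3
x=6: >5, total = 35*2+6 = 76; t=4
x=-1: not >5, total = 76-(-1) = 77; t=3
x=8: >5, total = 77*2+8 = 162; t=4
x=12: >5, total = 162*2+12 = 336; t=5
total+t = 336+5 = 341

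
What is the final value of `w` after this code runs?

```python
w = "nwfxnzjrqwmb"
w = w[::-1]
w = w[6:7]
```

'z'

reverse → 'bmwqrjznxfwn'
slice [6:7] → 'z'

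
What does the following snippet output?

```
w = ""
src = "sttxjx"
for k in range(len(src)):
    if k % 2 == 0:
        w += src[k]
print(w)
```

k=0: add 's' → 's'
k=1: skip
k=2: add 't' → 'st'
k=3: skip
k=4: add 'j' → 'stj'
k=5: skip

stj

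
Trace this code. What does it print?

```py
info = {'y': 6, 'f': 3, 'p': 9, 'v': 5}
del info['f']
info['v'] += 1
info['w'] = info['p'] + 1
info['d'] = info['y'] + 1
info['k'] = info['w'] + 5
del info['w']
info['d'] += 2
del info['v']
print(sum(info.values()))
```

39

del 'f' → {'y': 6, 'p': 9, 'v': 5}
info['v'] = 5+1 = 6 → {'y': 6, 'p': 9, 'v': 6}
info['w'] = info['p']+1 = 10 → {'y': 6, 'p': 9, 'v': 6, 'w': 10}
info['d'] = info['y']+1 = 7 → {'y': 6, 'p': 9, 'v': 6, 'w': 10, 'd': 7}
info['k'] = info['w']+5 = 15 → {'y': 6, 'p': 9, 'v': 6, 'w': 10, 'd': 7, 'k': 15}
del 'w' → {'y': 6, 'p': 9, 'v': 6, 'd': 7, 'k': 15}
info['d'] = 7+2 = 9 → {'y': 6, 'p': 9, 'v': 6, 'd': 9, 'k': 15}
del 'v' → {'y': 6, 'p': 9, 'd': 9, 'k': 15}
sum of values = 39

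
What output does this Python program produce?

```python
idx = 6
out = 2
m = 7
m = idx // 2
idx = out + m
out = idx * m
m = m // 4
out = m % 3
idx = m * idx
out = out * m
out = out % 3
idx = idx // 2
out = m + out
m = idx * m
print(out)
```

0

m = 6//2 = 3
idx = 2+3 = 5
out = 5*3 = 15
m = 3//4 = 0
out = 0%3 = 0
idx = 0*5 = 0
out = 0*0 = 0
out = 0%3 = 0
idx = 0//2 = 0
out = 0+0 = 0
m = 0*0 = 0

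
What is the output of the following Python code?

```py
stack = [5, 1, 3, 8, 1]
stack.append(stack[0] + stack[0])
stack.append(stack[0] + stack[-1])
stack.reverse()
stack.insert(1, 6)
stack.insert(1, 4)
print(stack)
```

append stack[0]+stack[0] = 5+5 = 10 → [5, 1, 3, 8, 1, 10]
append stack[0]+stack[-1] = 5+10 = 15 → [5, 1, 3, 8, 1, 10, 15]
reverse → [15, 10, 1, 8, 3, 1, 5]
insert 6 at 1 → [15, 6, 10, 1, 8, 3, 1, 5]
insert 4 at 1 → [15, 4, 6, 10, 1, 8, 3, 1, 5]

[15, 4, 6, 10, 1, 8, 3, 1, 5]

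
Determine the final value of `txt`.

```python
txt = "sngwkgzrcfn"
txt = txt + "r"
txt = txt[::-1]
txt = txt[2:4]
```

+ 'r' → 'sngwkgzrcfnr'
reverse → 'rnfcrzgkwgns'
slice [2:4] → 'fc'

'fc'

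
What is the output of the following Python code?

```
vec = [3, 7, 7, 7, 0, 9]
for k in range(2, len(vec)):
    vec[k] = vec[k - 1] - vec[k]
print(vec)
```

[3, 7, 0, -7, -7, -16]

k=2: vec[2] = 7-7 = 0 → [3, 7, 0, 7, 0, 9]
k=3: vec[3] = 0-7 = -7 → [3, 7, 0, -7, 0, 9]
k=4: vec[4] = (-7)-0 = -7 → [3, 7, 0, -7, -7, 9]
k=5: vec[5] = (-7)-9 = -16 → [3, 7, 0, -7, -7, -16]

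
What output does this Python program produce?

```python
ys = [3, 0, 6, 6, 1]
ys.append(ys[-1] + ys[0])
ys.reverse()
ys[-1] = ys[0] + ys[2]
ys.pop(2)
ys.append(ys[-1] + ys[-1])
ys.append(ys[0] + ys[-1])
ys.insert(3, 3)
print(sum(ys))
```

append ys[-1]+ys[0] = 1+3 = 4 → [3, 0, 6, 6, 1, 4]
reverse → [4, 1, 6, 6, 0, 3]
ys[-1] = ys[0]+ys[2] = 4+6 = 10 → [4, 1, 6, 6, 0, 10]
pop(2) removes 6 → [4, 1, 6, 0, 10]
append ys[-1]+ys[-1] = 10+10 = 20 → [4, 1, 6, 0, 10, 20]
append ys[0]+ys[-1] = 4+20 = 24 → [4, 1, 6, 0, 10, 20, 24]
insert 3 at 3 → [4, 1, 6, 3, 0, 10, 20, 24]
sum = 68

68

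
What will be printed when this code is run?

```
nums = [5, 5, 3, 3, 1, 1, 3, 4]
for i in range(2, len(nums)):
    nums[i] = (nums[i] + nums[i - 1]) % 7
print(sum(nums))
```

34

i=2: nums[2] = (3+5)%7 = 1 → [5, 5, 1, 3, 1, 1, 3, 4]
i=3: nums[3] = (3+1)%7 = 4 → [5, 5, 1, 4, 1, 1, 3, 4]
i=4: nums[4] = (1+4)%7 = 5 → [5, 5, 1, 4, 5, 1, 3, 4]
i=5: nums[5] = (1+5)%7 = 6 → [5, 5, 1, 4, 5, 6, 3, 4]
i=6: nums[6] = (3+6)%7 = 2 → [5, 5, 1, 4, 5, 6, 2, 4]
i=7: nums[7] = (4+2)%7 = 6 → [5, 5, 1, 4, 5, 6, 2, 6]
sum = 34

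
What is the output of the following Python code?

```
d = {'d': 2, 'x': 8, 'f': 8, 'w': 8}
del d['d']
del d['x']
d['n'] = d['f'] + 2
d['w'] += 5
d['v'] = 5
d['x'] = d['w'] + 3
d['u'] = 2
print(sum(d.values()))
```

54

del 'd' → {'x': 8, 'f': 8, 'w': 8}
del 'x' → {'f': 8, 'w': 8}
d['n'] = d['f']+2 = 10 → {'f': 8, 'w': 8, 'n': 10}
d['w'] = 8+5 = 13 → {'f': 8, 'w': 13, 'n': 10}
d['v'] = 5 → {'f': 8, 'w': 13, 'n': 10, 'v': 5}
d['x'] = d['w']+3 = 16 → {'f': 8, 'w': 13, 'n': 10, 'v': 5, 'x': 16}
d['u'] = 2 → {'f': 8, 'w': 13, 'n': 10, 'v': 5, 'x': 16, 'u': 2}
sum of values = 54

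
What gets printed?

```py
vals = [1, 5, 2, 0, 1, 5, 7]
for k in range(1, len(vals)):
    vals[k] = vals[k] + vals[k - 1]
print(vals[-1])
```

21

k=1: vals[1] = 5+1 = 6 → [1, 6, 2, 0, 1, 5, 7]
k=2: vals[2] = 2+6 = 8 → [1, 6, 8, 0, 1, 5, 7]
k=3: vals[3] = 0+8 = 8 → [1, 6, 8, 8, 1, 5, 7]
k=4: vals[4] = 1+8 = 9 → [1, 6, 8, 8, 9, 5, 7]
k=5: vals[5] = 5+9 = 14 → [1, 6, 8, 8, 9, 14, 7]
k=6: vals[6] = 7+14 = 21 → [1, 6, 8, 8, 9, 14, 21]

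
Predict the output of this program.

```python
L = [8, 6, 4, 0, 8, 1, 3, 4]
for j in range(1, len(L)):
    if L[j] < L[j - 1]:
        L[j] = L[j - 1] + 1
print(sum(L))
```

92

j=1: 6<8, L[1] = 8+1 = 9 → [8, 9, 4, 0, 8, 1, 3, 4]
j=2: 4<9, L[2] = 9+1 = 10 → [8, 9, 10, 0, 8, 1, 3, 4]
j=3: 0<10, L[3] = 10+1 = 11 → [8, 9, 10, 11, 8, 1, 3, 4]
j=4: 8<11, L[4] = 11+1 = 12 → [8, 9, 10, 11, 12, 1, 3, 4]
j=5: 1<12, L[5] = 12+1 = 13 → [8, 9, 10, 11, 12, 13, 3, 4]
j=6: 3<13, L[6] = 13+1 = 14 → [8, 9, 10, 11, 12, 13, 14, 4]
j=7: 4<14, L[7] = 14+1 = 15 → [8, 9, 10, 11, 12, 13, 14, 15]
sum = 92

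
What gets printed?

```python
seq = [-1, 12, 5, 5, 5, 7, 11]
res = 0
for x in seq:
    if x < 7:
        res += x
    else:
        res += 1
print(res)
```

17

x=-1: <7, res = 0+(-1) = -1
x=12: not <7, res = (-1)+1 = 0
x=5: <7, res = 0+5 = 5
x=5: <7, res = 5+5 = 10
x=5: <7, res = 10+5 = 15
x=7: not <7, res = 15+1 = 16
x=11: not <7, res = 16+1 = 17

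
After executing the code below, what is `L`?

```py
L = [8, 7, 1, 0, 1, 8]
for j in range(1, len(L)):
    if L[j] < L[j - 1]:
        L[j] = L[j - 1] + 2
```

[8, 10, 12, 14, 16, 18]

j=1: 7<8, L[1] = 8+2 = 10 → [8, 10, 1, 0, 1, 8]
j=2: 1<10, L[2] = 10+2 = 12 → [8, 10, 12, 0, 1, 8]
j=3: 0<12, L[3] = 12+2 = 14 → [8, 10, 12, 14, 1, 8]
j=4: 1<14, L[4] = 14+2 = 16 → [8, 10, 12, 14, 16, 8]
j=5: 8<16, L[5] = 16+2 = 18 → [8, 10, 12, 14, 16, 18]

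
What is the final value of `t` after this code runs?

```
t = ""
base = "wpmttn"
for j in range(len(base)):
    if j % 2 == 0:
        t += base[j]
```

'wmt'

j=0: add 'w' → 'w'
j=1: skip
j=2: add 'm' → 'wm'
j=3: skip
j=4: add 't' → 'wmt'
j=5: skip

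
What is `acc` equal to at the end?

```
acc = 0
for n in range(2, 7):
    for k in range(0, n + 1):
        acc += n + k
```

n=2,k=0: acc = 0+2 = 2
n=2,k=1: acc = 2+3 = 5
n=2,k=2: acc = 5+4 = 9
n=3,k=0: acc = 9+3 = 12
n=3,k=1: acc = 12+4 = 16
n=3,k=2: acc = 16+5 = 21
n=3,k=3: acc = 21+6 = 27
n=4,k=0: acc = 27+4 = 31
n=4,k=1: acc = 31+5 = 36
n=4,k=2: acc = 36+6 = 42
n=4,k=3: acc = 42+7 = 49
n=4,k=4: acc = 49+8 = 57
n=5,k=0: acc = 57+5 = 62
n=5,k=1: acc = 62+6 = 68
n=5,k=2: acc = 68+7 = 75
n=5,k=3: acc = 75+8 = 83
n=5,k=4: acc = 83+9 = 92
n=5,k=5: acc = 92+10 = 102
n=6,k=0: acc = 102+6 = 108
n=6,k=1: acc = 108+7 = 115
n=6,k=2: acc = 115+8 = 123
n=6,k=3: acc = 123+9 = 132
n=6,k=4: acc = 132+10 = 142
n=6,k=5: acc = 142+11 = 153
n=6,k=6: acc = 153+12 = 165

165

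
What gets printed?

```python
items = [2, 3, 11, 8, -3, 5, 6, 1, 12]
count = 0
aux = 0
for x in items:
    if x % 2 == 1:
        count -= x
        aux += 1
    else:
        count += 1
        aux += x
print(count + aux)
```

20

x=2: not odd, count = 0+1 = 1; aux=2
x=3: odd, count = 1-3 = -2; aux=3
x=11: odd, count = (-2)-11 = -13; aux=4
x=8: not odd, count = (-13)+1 = -12; aux=12
x=-3: odd, count = (-12)-(-3) = -9; aux=13
x=5: odd, count = (-9)-5 = -14; aux=14
x=6: not odd, count = (-14)+1 = -13; aux=20
x=1: odd, count = (-13)-1 = -14; aux=21
x=12: not odd, count = (-14)+1 = -13; aux=33
count+aux = (-13)+33 = 20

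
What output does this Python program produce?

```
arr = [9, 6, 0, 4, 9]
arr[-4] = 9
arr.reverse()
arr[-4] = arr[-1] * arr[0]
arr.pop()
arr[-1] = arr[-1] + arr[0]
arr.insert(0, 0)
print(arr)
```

arr[-4] = 9 → [9, 9, 0, 4, 9]
reverse → [9, 4, 0, 9, 9]
arr[-4] = arr[-1]*arr[0] = 9*9 = 81 → [9, 81, 0, 9, 9]
pop() removes 9 → [9, 81, 0, 9]
arr[-1] = arr[-1]+arr[0] = 9+9 = 18 → [9, 81, 0, 18]
insert 0 at 0 → [0, 9, 81, 0, 18]

[0, 9, 81, 0, 18]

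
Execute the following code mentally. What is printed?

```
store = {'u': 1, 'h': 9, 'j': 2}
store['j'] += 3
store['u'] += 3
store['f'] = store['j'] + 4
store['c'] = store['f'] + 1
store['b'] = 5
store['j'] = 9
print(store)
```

{'u': 4, 'h': 9, 'j': 9, 'f': 9, 'c': 10, 'b': 5}

store['j'] = 2+3 = 5 → {'u': 1, 'h': 9, 'j': 5}
store['u'] = 1+3 = 4 → {'u': 4, 'h': 9, 'j': 5}
store['f'] = store['j']+4 = 9 → {'u': 4, 'h': 9, 'j': 5, 'f': 9}
store['c'] = store['f']+1 = 10 → {'u': 4, 'h': 9, 'j': 5, 'f': 9, 'c': 10}
store['b'] = 5 → {'u': 4, 'h': 9, 'j': 5, 'f': 9, 'c': 10, 'b': 5}
store['j'] = 9 → {'u': 4, 'h': 9, 'j': 9, 'f': 9, 'c': 10, 'b': 5}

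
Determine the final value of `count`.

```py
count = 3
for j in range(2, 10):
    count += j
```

j=2: count = 3+2 = 5
j=3: count = 5+3 = 8
j=4: count = 8+4 = 12
j=5: count = 12+5 = 17
j=6: count = 17+6 = 23
j=7: count = 23+7 = 30
j=8: count = 30+8 = 38
j=9: count = 38+9 = 47

47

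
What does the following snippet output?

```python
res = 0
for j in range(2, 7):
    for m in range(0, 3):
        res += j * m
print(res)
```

j=2,m=0: res = 0+0 = 0
j=2,m=1: res = 0+2 = 2
j=2,m=2: res = 2+4 = 6
j=3,m=0: res = 6+0 = 6
j=3,m=1: res = 6+3 = 9
j=3,m=2: res = 9+6 = 15
j=4,m=0: res = 15+0 = 15
j=4,m=1: res = 15+4 = 19
j=4,m=2: res = 19+8 = 27
j=5,m=0: res = 27+0 = 27
j=5,m=1: res = 27+5 = 32
j=5,m=2: res = 32+10 = 42
j=6,m=0: res = 42+0 = 42
j=6,m=1: res = 42+6 = 48
j=6,m=2: res = 48+12 = 60

60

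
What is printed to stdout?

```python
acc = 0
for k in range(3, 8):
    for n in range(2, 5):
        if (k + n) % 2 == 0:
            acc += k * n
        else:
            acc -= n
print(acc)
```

81

k=3,n=2: odd sum, acc = 0-2 = -2
k=3,n=3: even sum, acc = (-2)+9 = 7
k=3,n=4: odd sum, acc = 7-4 = 3
k=4,n=2: even sum, acc = 3+8 = 11
k=4,n=3: odd sum, acc = 11-3 = 8
k=4,n=4: even sum, acc = 8+16 = 24
k=5,n=2: odd sum, acc = 24-2 = 22
k=5,n=3: even sum, acc = 22+15 = 37
k=5,n=4: odd sum, acc = 37-4 = 33
k=6,n=2: even sum, acc = 33+12 = 45
k=6,n=3: odd sum, acc = 45-3 = 42
k=6,n=4: even sum, acc = 42+24 = 66
k=7,n=2: odd sum, acc = 66-2 = 64
k=7,n=3: even sum, acc = 64+21 = 85
k=7,n=4: odd sum, acc = 85-4 = 81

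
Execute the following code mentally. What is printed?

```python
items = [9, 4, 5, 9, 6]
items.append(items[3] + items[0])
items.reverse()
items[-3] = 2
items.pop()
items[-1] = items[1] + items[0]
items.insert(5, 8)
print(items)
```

[18, 6, 9, 2, 24, 8]

append items[3]+items[0] = 9+9 = 18 → [9, 4, 5, 9, 6, 18]
reverse → [18, 6, 9, 5, 4, 9]
items[-3] = 2 → [18, 6, 9, 2, 4, 9]
pop() removes 9 → [18, 6, 9, 2, 4]
items[-1] = items[1]+items[0] = 6+18 = 24 → [18, 6, 9, 2, 24]
insert 8 at 5 → [18, 6, 9, 2, 24, 8]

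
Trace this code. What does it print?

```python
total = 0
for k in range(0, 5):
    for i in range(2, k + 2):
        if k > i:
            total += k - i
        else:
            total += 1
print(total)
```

k=1,i=2: not 1>2, total = 0+1 = 1
k=2,i=2: not 2>2, total = 1+1 = 2
k=2,i=3: not 2>3, total = 2+1 = 3
k=3,i=2: 3>2, total = 3+1 = 4
k=3,i=3: not 3>3, total = 4+1 = 5
k=3,i=4: not 3>4, total = 5+1 = 6
k=4,i=2: 4>2, total = 6+2 = 8
k=4,i=3: 4>3, total = 8+1 = 9
k=4,i=4: not 4>4, total = 9+1 = 10
k=4,i=5: not 4>5, total = 10+1 = 11

11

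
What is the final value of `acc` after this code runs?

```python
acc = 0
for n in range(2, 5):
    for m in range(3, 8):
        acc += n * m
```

225

n=2,m=3: acc = 0+6 = 6
n=2,m=4: acc = 6+8 = 14
n=2,m=5: acc = 14+10 = 24
n=2,m=6: acc = 24+12 = 36
n=2,m=7: acc = 36+14 = 50
n=3,m=3: acc = 50+9 = 59
n=3,m=4: acc = 59+12 = 71
n=3,m=5: acc = 71+15 = 86
n=3,m=6: acc = 86+18 = 104
n=3,m=7: acc = 104+21 = 125
n=4,m=3: acc = 125+12 = 137
n=4,m=4: acc = 137+16 = 153
n=4,m=5: acc = 153+20 = 173
n=4,m=6: acc = 173+24 = 197
n=4,m=7: acc = 197+28 = 225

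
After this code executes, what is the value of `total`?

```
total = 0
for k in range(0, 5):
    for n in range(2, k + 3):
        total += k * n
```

k=0,n=2: total = 0+0 = 0
k=1,n=2: total = 0+2 = 2
k=1,n=3: total = 2+3 = 5
k=2,n=2: total = 5+4 = 9
k=2,n=3: total = 9+6 = 15
k=2,n=4: total = 15+8 = 23
k=3,n=2: total = 23+6 = 29
k=3,n=3: total = 29+9 = 38
k=3,n=4: total = 38+12 = 50
k=3,n=5: total = 50+15 = 65
k=4,n=2: total = 65+8 = 73
k=4,n=3: total = 73+12 = 85
k=4,n=4: total = 85+16 = 101
k=4,n=5: total = 101+20 = 121
k=4,n=6: total = 121+24 = 145

145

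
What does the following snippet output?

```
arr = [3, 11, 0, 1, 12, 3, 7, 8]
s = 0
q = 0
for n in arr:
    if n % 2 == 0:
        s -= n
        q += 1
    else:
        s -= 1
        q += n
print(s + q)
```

3

n=3: not even, s = 0-1 = -1; q=3
n=11: not even, s = (-1)-1 = -2; q=14
n=0: even, s = (-2)-0 = -2; q=15
n=1: not even, s = (-2)-1 = -3; q=16
n=12: even, s = (-3)-12 = -15; q=17
n=3: not even, s = (-15)-1 = -16; q=20
n=7: not even, s = (-16)-1 = -17; q=27
n=8: even, s = (-17)-8 = -25; q=28
s+q = (-25)+28 = 3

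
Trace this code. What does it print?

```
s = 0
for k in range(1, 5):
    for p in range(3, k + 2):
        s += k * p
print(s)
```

k=2,p=3: s = 0+6 = 6
k=3,p=3: s = 6+9 = 15
k=3,p=4: s = 15+12 = 27
k=4,p=3: s = 27+12 = 39
k=4,p=4: s = 39+16 = 55
k=4,p=5: s = 55+20 = 75

75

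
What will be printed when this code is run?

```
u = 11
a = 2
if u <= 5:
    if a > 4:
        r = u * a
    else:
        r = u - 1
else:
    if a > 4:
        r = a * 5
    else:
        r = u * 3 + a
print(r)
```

u=11, a=2
u <= 5 is False; a > 4 is False
→ r = u * 3 + a = 35

35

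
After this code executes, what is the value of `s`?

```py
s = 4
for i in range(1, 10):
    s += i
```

49

i=1: s = 4+1 = 5
i=2: s = 5+2 = 7
i=3: s = 7+3 = 10
i=4: s = 10+4 = 14
i=5: s = 14+5 = 19
i=6: s = 19+6 = 25
i=7: s = 25+7 = 32
i=8: s = 32+8 = 40
i=9: s = 40+9 = 49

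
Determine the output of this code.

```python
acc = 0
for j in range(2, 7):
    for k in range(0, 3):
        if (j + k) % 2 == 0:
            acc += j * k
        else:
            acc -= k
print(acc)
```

25

j=2,k=0: even sum, acc = 0+0 = 0
j=2,k=1: odd sum, acc = 0-1 = -1
j=2,k=2: even sum, acc = (-1)+4 = 3
j=3,k=0: odd sum, acc = 3-0 = 3
j=3,k=1: even sum, acc = 3+3 = 6
j=3,k=2: odd sum, acc = 6-2 = 4
j=4,k=0: even sum, acc = 4+0 = 4
j=4,k=1: odd sum, acc = 4-1 = 3
j=4,k=2: even sum, acc = 3+8 = 11
j=5,k=0: odd sum, acc = 11-0 = 11
j=5,k=1: even sum, acc = 11+5 = 16
j=5,k=2: odd sum, acc = 16-2 = 14
j=6,k=0: even sum, acc = 14+0 = 14
j=6,k=1: odd sum, acc = 14-1 = 13
j=6,k=2: even sum, acc = 13+12 = 25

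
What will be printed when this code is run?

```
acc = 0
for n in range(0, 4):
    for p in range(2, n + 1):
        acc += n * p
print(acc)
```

19

n=2,p=2: acc = 0+4 = 4
n=3,p=2: acc = 4+6 = 10
n=3,p=3: acc = 10+9 = 19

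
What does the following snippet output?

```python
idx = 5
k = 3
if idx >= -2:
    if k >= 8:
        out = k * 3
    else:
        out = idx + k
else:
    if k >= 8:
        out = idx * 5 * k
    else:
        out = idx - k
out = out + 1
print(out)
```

9

idx=5, k=3
idx >= -2 is True; k >= 8 is False
→ out = idx + k = 8
out = 8+1 = 9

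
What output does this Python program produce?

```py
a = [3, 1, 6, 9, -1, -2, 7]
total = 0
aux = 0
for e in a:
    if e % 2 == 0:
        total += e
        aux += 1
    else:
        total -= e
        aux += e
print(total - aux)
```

-36

e=3: not even, total = 0-3 = -3; aux=3
e=1: not even, total = (-3)-1 = -4; aux=4
e=6: even, total = (-4)+6 = 2; aux=5
e=9: not even, total = 2-9 = -7; aux=14
e=-1: not even, total = (-7)-(-1) = -6; aux=13
e=-2: even, total = (-6)+(-2) = -8; aux=14
e=7: not even, total = (-8)-7 = -15; aux=21
total-aux = (-15)-21 = -36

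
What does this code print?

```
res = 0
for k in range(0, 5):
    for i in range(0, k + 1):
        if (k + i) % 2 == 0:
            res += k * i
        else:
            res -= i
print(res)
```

34

k=0,i=0: even sum, res = 0+0 = 0
k=1,i=0: odd sum, res = 0-0 = 0
k=1,i=1: even sum, res = 0+1 = 1
k=2,i=0: even sum, res = 1+0 = 1
k=2,i=1: odd sum, res = 1-1 = 0
k=2,i=2: even sum, res = 0+4 = 4
k=3,i=0: odd sum, res = 4-0 = 4
k=3,i=1: even sum, res = 4+3 = 7
k=3,i=2: odd sum, res = 7-2 = 5
k=3,i=3: even sum, res = 5+9 = 14
k=4,i=0: even sum, res = 14+0 = 14
k=4,i=1: odd sum, res = 14-1 = 13
k=4,i=2: even sum, res = 13+8 = 21
k=4,i=3: odd sum, res = 21-3 = 18
k=4,i=4: even sum, res = 18+16 = 34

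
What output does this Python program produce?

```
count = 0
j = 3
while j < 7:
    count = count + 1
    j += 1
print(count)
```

4

j=3: count = 0+1 = 1
j=4: count = 1+1 = 2
j=5: count = 2+1 = 3
j=6: count = 3+1 = 4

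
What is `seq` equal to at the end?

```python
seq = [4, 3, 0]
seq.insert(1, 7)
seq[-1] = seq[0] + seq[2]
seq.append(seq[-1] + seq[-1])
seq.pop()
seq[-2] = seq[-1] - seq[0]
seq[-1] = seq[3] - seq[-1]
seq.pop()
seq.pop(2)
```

insert 7 at 1 → [4, 7, 3, 0]
seq[-1] = seq[0]+seq[2] = 4+3 = 7 → [4, 7, 3, 7]
append seq[-1]+seq[-1] = 7+7 = 14 → [4, 7, 3, 7, 14]
pop() removes 14 → [4, 7, 3, 7]
seq[-2] = seq[-1]-seq[0] = 7-4 = 3 → [4, 7, 3, 7]
seq[-1] = seq[3]-seq[-1] = 7-7 = 0 → [4, 7, 3, 0]
pop() removes 0 → [4, 7, 3]
pop(2) removes 3 → [4, 7]

[4, 7]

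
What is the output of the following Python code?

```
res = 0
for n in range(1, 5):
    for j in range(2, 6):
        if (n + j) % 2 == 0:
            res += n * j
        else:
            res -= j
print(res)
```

40

n=1,j=2: odd sum, res = 0-2 = -2
n=1,j=3: even sum, res = (-2)+3 = 1
n=1,j=4: odd sum, res = 1-4 = -3
n=1,j=5: even sum, res = (-3)+5 = 2
n=2,j=2: even sum, res = 2+4 = 6
n=2,j=3: odd sum, res = 6-3 = 3
n=2,j=4: even sum, res = 3+8 = 11
n=2,j=5: odd sum, res = 11-5 = 6
n=3,j=2: odd sum, res = 6-2 = 4
n=3,j=3: even sum, res = 4+9 = 13
n=3,j=4: odd sum, res = 13-4 = 9
n=3,j=5: even sum, res = 9+15 = 24
n=4,j=2: even sum, res = 24+8 = 32
n=4,j=3: odd sum, res = 32-3 = 29
n=4,j=4: even sum, res = 29+16 = 45
n=4,j=5: odd sum, res = 45-5 = 40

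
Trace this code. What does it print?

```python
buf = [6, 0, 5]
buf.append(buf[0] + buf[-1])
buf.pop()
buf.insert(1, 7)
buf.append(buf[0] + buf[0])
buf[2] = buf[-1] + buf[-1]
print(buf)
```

append buf[0]+buf[-1] = 6+5 = 11 → [6, 0, 5, 11]
pop() removes 11 → [6, 0, 5]
insert 7 at 1 → [6, 7, 0, 5]
append buf[0]+buf[0] = 6+6 = 12 → [6, 7, 0, 5, 12]
buf[2] = buf[-1]+buf[-1] = 12+12 = 24 → [6, 7, 24, 5, 12]

[6, 7, 24, 5, 12]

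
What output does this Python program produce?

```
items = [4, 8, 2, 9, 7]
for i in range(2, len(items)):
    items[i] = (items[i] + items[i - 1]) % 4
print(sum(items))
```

19

i=2: items[2] = (2+8)%4 = 2 → [4, 8, 2, 9, 7]
i=3: items[3] = (9+2)%4 = 3 → [4, 8, 2, 3, 7]
i=4: items[4] = (7+3)%4 = 2 → [4, 8, 2, 3, 2]
sum = 19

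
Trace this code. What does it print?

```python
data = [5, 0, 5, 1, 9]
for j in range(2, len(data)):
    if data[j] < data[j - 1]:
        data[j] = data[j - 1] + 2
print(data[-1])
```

j=2: 5>=0, unchanged → [5, 0, 5, 1, 9]
j=3: 1<5, data[3] = 5+2 = 7 → [5, 0, 5, 7, 9]
j=4: 9>=7, unchanged → [5, 0, 5, 7, 9]

9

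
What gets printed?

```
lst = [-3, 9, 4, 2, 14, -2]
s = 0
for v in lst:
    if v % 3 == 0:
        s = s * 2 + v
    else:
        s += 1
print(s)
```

7

v=-3: %3==0, s = 0*2+(-3) = -3
v=9: %3==0, s = (-3)*2+9 = 3
v=4: not %3==0, s = 3+1 = 4
v=2: not %3==0, s = 4+1 = 5
v=14: not %3==0, s = 5+1 = 6
v=-2: not %3==0, s = 6+1 = 7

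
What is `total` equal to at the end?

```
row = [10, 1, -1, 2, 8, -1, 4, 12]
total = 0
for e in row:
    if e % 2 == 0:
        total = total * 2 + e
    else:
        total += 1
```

e=10: even, total = 0*2+10 = 10
e=1: not even, total = 10+1 = 11
e=-1: not even, total = 11+1 = 12
e=2: even, total = 12*2+2 = 26
e=8: even, total = 26*2+8 = 60
e=-1: not even, total = 60+1 = 61
e=4: even, total = 61*2+4 = 126
e=12: even, total = 126*2+12 = 264

264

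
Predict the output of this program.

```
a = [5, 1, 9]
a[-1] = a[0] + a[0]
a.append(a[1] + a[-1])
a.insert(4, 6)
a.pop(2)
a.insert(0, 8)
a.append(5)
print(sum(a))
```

36

a[-1] = a[0]+a[0] = 5+5 = 10 → [5, 1, 10]
append a[1]+a[-1] = 1+10 = 11 → [5, 1, 10, 11]
insert 6 at 4 → [5, 1, 10, 11, 6]
pop(2) removes 10 → [5, 1, 11, 6]
insert 8 at 0 → [8, 5, 1, 11, 6]
append 5 → [8, 5, 1, 11, 6, 5]
sum = 36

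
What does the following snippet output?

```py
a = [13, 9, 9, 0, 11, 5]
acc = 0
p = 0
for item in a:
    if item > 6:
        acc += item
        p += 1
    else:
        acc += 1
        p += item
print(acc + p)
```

item=13: >6, acc = 0+13 = 13; p=1
item=9: >6, acc = 13+9 = 22; p=2
item=9: >6, acc = 22+9 = 31; p=3
item=0: not >6, acc = 31+1 = 32; p=3
item=11: >6, acc = 32+11 = 43; p=4
item=5: not >6, acc = 43+1 = 44; p=9
acc+p = 44+9 = 53

53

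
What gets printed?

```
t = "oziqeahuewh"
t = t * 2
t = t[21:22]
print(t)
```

h

repeat ×2 → 'oziqeahuewhoziqeahuewh'
slice [21:22] → 'h'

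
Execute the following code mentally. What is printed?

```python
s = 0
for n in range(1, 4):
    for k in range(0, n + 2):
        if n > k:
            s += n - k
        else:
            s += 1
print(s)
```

16

n=1,k=0: 1>0, s = 0+1 = 1
n=1,k=1: not 1>1, s = 1+1 = 2
n=1,k=2: not 1>2, s = 2+1 = 3
n=2,k=0: 2>0, s = 3+2 = 5
n=2,k=1: 2>1, s = 5+1 = 6
n=2,k=2: not 2>2, s = 6+1 = 7
n=2,k=3: not 2>3, s = 7+1 = 8
n=3,k=0: 3>0, s = 8+3 = 11
n=3,k=1: 3>1, s = 11+2 = 13
n=3,k=2: 3>2, s = 13+1 = 14
n=3,k=3: not 3>3, s = 14+1 = 15
n=3,k=4: not 3>4, s = 15+1 = 16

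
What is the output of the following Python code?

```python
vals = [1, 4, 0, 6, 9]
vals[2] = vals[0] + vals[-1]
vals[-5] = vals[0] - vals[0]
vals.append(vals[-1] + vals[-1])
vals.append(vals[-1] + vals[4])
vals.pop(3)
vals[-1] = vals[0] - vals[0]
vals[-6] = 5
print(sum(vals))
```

vals[2] = vals[0]+vals[-1] = 1+9 = 10 → [1, 4, 10, 6, 9]
vals[-5] = vals[0]-vals[0] = 1-1 = 0 → [0, 4, 10, 6, 9]
append vals[-1]+vals[-1] = 9+9 = 18 → [0, 4, 10, 6, 9, 18]
append vals[-1]+vals[4] = 18+9 = 27 → [0, 4, 10, 6, 9, 18, 27]
pop(3) removes 6 → [0, 4, 10, 9, 18, 27]
vals[-1] = vals[0]-vals[0] = 0-0 = 0 → [0, 4, 10, 9, 18, 0]
vals[-6] = 5 → [5, 4, 10, 9, 18, 0]
sum = 46

46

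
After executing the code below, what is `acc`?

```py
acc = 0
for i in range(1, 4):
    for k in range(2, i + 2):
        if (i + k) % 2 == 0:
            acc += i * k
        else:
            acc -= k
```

i=1,k=2: odd sum, acc = 0-2 = -2
i=2,k=2: even sum, acc = (-2)+4 = 2
i=2,k=3: odd sum, acc = 2-3 = -1
i=3,k=2: odd sum, acc = (-1)-2 = -3
i=3,k=3: even sum, acc = (-3)+9 = 6
i=3,k=4: odd sum, acc = 6-4 = 2

2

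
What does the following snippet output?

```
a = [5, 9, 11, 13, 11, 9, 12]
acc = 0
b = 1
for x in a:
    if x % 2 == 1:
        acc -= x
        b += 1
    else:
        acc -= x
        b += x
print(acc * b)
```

x=5: odd, acc = 0-5 = -5; b=2
x=9: odd, acc = (-5)-9 = -14; b=3
x=11: odd, acc = (-14)-11 = -25; b=4
x=13: odd, acc = (-25)-13 = -38; b=5
x=11: odd, acc = (-38)-11 = -49; b=6
x=9: odd, acc = (-49)-9 = -58; b=7
x=12: not odd, acc = (-58)-12 = -70; b=19
acc*b = (-70)*19 = -1330

-1330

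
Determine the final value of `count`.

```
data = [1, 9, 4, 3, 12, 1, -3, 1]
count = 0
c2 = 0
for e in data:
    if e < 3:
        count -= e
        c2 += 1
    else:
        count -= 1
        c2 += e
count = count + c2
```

e=1: <3, count = 0-1 = -1; c2=1
e=9: not <3, count = (-1)-1 = -2; c2=10
e=4: not <3, count = (-2)-1 = -3; c2=14
e=3: not <3, count = (-3)-1 = -4; c2=17
e=12: not <3, count = (-4)-1 = -5; c2=29
e=1: <3, count = (-5)-1 = -6; c2=30
e=-3: <3, count = (-6)-(-3) = -3; c2=31
e=1: <3, count = (-3)-1 = -4; c2=32
count+c2 = (-4)+32 = 28

28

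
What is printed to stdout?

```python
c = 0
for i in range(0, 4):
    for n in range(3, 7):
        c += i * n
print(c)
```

108

i=0,n=3: c = 0+0 = 0
i=0,n=4: c = 0+0 = 0
i=0,n=5: c = 0+0 = 0
i=0,n=6: c = 0+0 = 0
i=1,n=3: c = 0+3 = 3
i=1,n=4: c = 3+4 = 7
i=1,n=5: c = 7+5 = 12
i=1,n=6: c = 12+6 = 18
i=2,n=3: c = 18+6 = 24
i=2,n=4: c = 24+8 = 32
i=2,n=5: c = 32+10 = 42
i=2,n=6: c = 42+12 = 54
i=3,n=3: c = 54+9 = 63
i=3,n=4: c = 63+12 = 75
i=3,n=5: c = 75+15 = 90
i=3,n=6: c = 90+18 = 108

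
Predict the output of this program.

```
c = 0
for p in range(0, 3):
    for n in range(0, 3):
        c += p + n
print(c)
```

p=0,n=0: c = 0+0 = 0
p=0,n=1: c = 0+1 = 1
p=0,n=2: c = 1+2 = 3
p=1,n=0: c = 3+1 = 4
p=1,n=1: c = 4+2 = 6
p=1,n=2: c = 6+3 = 9
p=2,n=0: c = 9+2 = 11
p=2,n=1: c = 11+3 = 14
p=2,n=2: c = 14+4 = 18

18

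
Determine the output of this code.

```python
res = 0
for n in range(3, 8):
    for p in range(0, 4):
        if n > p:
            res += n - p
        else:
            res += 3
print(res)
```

73

n=3,p=0: 3>0, res = 0+3 = 3
n=3,p=1: 3>1, res = 3+2 = 5
n=3,p=2: 3>2, res = 5+1 = 6
n=3,p=3: not 3>3, res = 6+3 = 9
n=4,p=0: 4>0, res = 9+4 = 13
n=4,p=1: 4>1, res = 13+3 = 16
n=4,p=2: 4>2, res = 16+2 = 18
n=4,p=3: 4>3, res = 18+1 = 19
n=5,p=0: 5>0, res = 19+5 = 24
n=5,p=1: 5>1, res = 24+4 = 28
n=5,p=2: 5>2, res = 28+3 = 31
n=5,p=3: 5>3, res = 31+2 = 33
n=6,p=0: 6>0, res = 33+6 = 39
n=6,p=1: 6>1, res = 39+5 = 44
n=6,p=2: 6>2, res = 44+4 = 48
n=6,p=3: 6>3, res = 48+3 = 51
n=7,p=0: 7>0, res = 51+7 = 58
n=7,p=1: 7>1, res = 58+6 = 64
n=7,p=2: 7>2, res = 64+5 = 69
n=7,p=3: 7>3, res = 69+4 = 73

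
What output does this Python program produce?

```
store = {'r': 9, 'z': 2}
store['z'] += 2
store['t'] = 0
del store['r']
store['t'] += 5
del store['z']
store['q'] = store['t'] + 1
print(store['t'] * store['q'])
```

30

store['z'] = 2+2 = 4 → {'r': 9, 'z': 4}
store['t'] = 0 → {'r': 9, 'z': 4, 't': 0}
del 'r' → {'z': 4, 't': 0}
store['t'] = 0+5 = 5 → {'z': 4, 't': 5}
del 'z' → {'t': 5}
store['q'] = store['t']+1 = 6 → {'t': 5, 'q': 6}
store['t']*store['q'] = 5*6 = 30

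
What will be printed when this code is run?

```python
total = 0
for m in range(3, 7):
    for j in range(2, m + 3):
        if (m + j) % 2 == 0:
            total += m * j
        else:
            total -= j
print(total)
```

m=3,j=2: odd sum, total = 0-2 = -2
m=3,j=3: even sum, total = (-2)+9 = 7
m=3,j=4: odd sum, total = 7-4 = 3
m=3,j=5: even sum, total = 3+15 = 18
m=4,j=2: even sum, total = 18+8 = 26
m=4,j=3: odd sum, total = 26-3 = 23
m=4,j=4: even sum, total = 23+16 = 39
m=4,j=5: odd sum, total = 39-5 = 34
m=4,j=6: even sum, total = 34+24 = 58
m=5,j=2: odd sum, total = 58-2 = 56
m=5,j=3: even sum, total = 56+15 = 71
m=5,j=4: odd sum, total = 71-4 = 67
m=5,j=5: even sum, total = 67+25 = 92
m=5,j=6: odd sum, total = 92-6 = 86
m=5,j=7: even sum, total = 86+35 = 121
m=6,j=2: even sum, total = 121+12 = 133
m=6,j=3: odd sum, total = 133-3 = 130
m=6,j=4: even sum, total = 130+24 = 154
m=6,j=5: odd sum, total = 154-5 = 149
m=6,j=6: even sum, total = 149+36 = 185
m=6,j=7: odd sum, total = 185-7 = 178
m=6,j=8: even sum, total = 178+48 = 226

226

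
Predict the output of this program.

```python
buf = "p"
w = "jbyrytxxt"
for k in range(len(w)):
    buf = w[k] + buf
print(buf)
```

txxtyrybjp

k=0: prepend 'j' → 'jp'
k=1: prepend 'b' → 'bjp'
k=2: prepend 'y' → 'ybjp'
k=3: prepend 'r' → 'rybjp'
k=4: prepend 'y' → 'yrybjp'
k=5: prepend 't' → 'tyrybjp'
k=6: prepend 'x' → 'xtyrybjp'
k=7: prepend 'x' → 'xxtyrybjp'
k=8: prepend 't' → 'txxtyrybjp'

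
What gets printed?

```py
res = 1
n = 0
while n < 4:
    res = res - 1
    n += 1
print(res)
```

n=0: res = 1-1 = 0
n=1: res = 0-1 = -1
n=2: res = (-1)-1 = -2
n=3: res = (-2)-1 = -3

-3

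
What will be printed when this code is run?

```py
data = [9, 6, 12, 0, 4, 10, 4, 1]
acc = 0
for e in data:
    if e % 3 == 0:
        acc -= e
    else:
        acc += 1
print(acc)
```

e=9: %3==0, acc = 0-9 = -9
e=6: %3==0, acc = (-9)-6 = -15
e=12: %3==0, acc = (-15)-12 = -27
e=0: %3==0, acc = (-27)-0 = -27
e=4: not %3==0, acc = (-27)+1 = -26
e=10: not %3==0, acc = (-26)+1 = -25
e=4: not %3==0, acc = (-25)+1 = -24
e=1: not %3==0, acc = (-24)+1 = -23

-23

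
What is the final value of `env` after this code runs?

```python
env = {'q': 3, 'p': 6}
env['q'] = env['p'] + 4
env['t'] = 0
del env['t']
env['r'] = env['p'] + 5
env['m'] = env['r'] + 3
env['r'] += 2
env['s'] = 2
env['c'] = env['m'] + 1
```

env['q'] = env['p']+4 = 10 → {'q': 10, 'p': 6}
env['t'] = 0 → {'q': 10, 'p': 6, 't': 0}
del 't' → {'q': 10, 'p': 6}
env['r'] = env['p']+5 = 11 → {'q': 10, 'p': 6, 'r': 11}
env['m'] = env['r']+3 = 14 → {'q': 10, 'p': 6, 'r': 11, 'm': 14}
env['r'] = 11+2 = 13 → {'q': 10, 'p': 6, 'r': 13, 'm': 14}
env['s'] = 2 → {'q': 10, 'p': 6, 'r': 13, 'm': 14, 's': 2}
env['c'] = env['m']+1 = 15 → {'q': 10, 'p': 6, 'r': 13, 'm': 14, 's': 2, 'c': 15}

{'q': 10, 'p': 6, 'r': 13, 'm': 14, 's': 2, 'c': 15}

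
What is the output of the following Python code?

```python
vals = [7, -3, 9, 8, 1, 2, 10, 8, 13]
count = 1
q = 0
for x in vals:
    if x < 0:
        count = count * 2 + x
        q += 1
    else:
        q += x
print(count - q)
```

-60

x=7: not <0; q=7
x=-3: <0, count = 1*2+(-3) = -1; q=8
x=9: not <0; q=17
x=8: not <0; q=25
x=1: not <0; q=26
x=2: not <0; q=28
x=10: not <0; q=38
x=8: not <0; q=46
x=13: not <0; q=59
count-q = (-1)-59 = -60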